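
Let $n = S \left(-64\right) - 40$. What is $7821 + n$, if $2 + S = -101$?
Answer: $14373$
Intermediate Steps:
$S = -103$ ($S = -2 - 101 = -103$)
$n = 6552$ ($n = \left(-103\right) \left(-64\right) - 40 = 6592 - 40 = 6552$)
$7821 + n = 7821 + 6552 = 14373$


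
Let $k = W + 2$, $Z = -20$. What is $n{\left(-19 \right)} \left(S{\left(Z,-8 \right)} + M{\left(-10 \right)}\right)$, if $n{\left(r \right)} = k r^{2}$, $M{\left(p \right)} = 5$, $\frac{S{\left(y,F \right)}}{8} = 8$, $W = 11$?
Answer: $323817$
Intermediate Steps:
$S{\left(y,F \right)} = 64$ ($S{\left(y,F \right)} = 8 \cdot 8 = 64$)
$k = 13$ ($k = 11 + 2 = 13$)
$n{\left(r \right)} = 13 r^{2}$
$n{\left(-19 \right)} \left(S{\left(Z,-8 \right)} + M{\left(-10 \right)}\right) = 13 \left(-19\right)^{2} \left(64 + 5\right) = 13 \cdot 361 \cdot 69 = 4693 \cdot 69 = 323817$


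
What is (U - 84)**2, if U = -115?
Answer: 39601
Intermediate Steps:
(U - 84)**2 = (-115 - 84)**2 = (-199)**2 = 39601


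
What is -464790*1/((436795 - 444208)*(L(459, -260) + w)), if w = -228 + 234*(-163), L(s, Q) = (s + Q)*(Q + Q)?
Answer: -15493/35051135 ≈ -0.00044201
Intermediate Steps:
L(s, Q) = 2*Q*(Q + s) (L(s, Q) = (Q + s)*(2*Q) = 2*Q*(Q + s))
w = -38370 (w = -228 - 38142 = -38370)
-464790*1/((436795 - 444208)*(L(459, -260) + w)) = -464790*1/((436795 - 444208)*(2*(-260)*(-260 + 459) - 38370)) = -464790*(-1/(7413*(2*(-260)*199 - 38370))) = -464790*(-1/(7413*(-103480 - 38370))) = -464790/((-141850*(-7413))) = -464790/1051534050 = -464790*1/1051534050 = -15493/35051135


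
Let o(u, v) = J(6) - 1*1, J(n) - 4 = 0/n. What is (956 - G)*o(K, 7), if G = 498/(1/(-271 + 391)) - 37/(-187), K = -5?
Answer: -32989155/187 ≈ -1.7641e+5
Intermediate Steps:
J(n) = 4 (J(n) = 4 + 0/n = 4 + 0 = 4)
G = 11175157/187 (G = 498/(1/120) - 37*(-1/187) = 498/(1/120) + 37/187 = 498*120 + 37/187 = 59760 + 37/187 = 11175157/187 ≈ 59760.)
o(u, v) = 3 (o(u, v) = 4 - 1*1 = 4 - 1 = 3)
(956 - G)*o(K, 7) = (956 - 1*11175157/187)*3 = (956 - 11175157/187)*3 = -10996385/187*3 = -32989155/187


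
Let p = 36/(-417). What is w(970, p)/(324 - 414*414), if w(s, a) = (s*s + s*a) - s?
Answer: -21773105/3963168 ≈ -5.4939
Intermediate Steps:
p = -12/139 (p = 36*(-1/417) = -12/139 ≈ -0.086331)
w(s, a) = s² - s + a*s (w(s, a) = (s² + a*s) - s = s² - s + a*s)
w(970, p)/(324 - 414*414) = (970*(-1 - 12/139 + 970))/(324 - 414*414) = (970*(134679/139))/(324 - 171396) = (130638630/139)/(-171072) = (130638630/139)*(-1/171072) = -21773105/3963168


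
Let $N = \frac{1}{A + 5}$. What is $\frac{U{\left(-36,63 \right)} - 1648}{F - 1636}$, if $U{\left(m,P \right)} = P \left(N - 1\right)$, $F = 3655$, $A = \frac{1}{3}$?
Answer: $- \frac{27187}{32304} \approx -0.8416$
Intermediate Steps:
$A = \frac{1}{3} \approx 0.33333$
$N = \frac{3}{16}$ ($N = \frac{1}{\frac{1}{3} + 5} = \frac{1}{\frac{16}{3}} = \frac{3}{16} \approx 0.1875$)
$U{\left(m,P \right)} = - \frac{13 P}{16}$ ($U{\left(m,P \right)} = P \left(\frac{3}{16} - 1\right) = P \left(- \frac{13}{16}\right) = - \frac{13 P}{16}$)
$\frac{U{\left(-36,63 \right)} - 1648}{F - 1636} = \frac{\left(- \frac{13}{16}\right) 63 - 1648}{3655 - 1636} = \frac{- \frac{819}{16} - 1648}{2019} = \left(- \frac{27187}{16}\right) \frac{1}{2019} = - \frac{27187}{32304}$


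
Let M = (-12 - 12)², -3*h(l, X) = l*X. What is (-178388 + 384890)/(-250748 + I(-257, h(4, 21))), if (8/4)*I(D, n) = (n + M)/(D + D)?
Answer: -17690338/21480791 ≈ -0.82354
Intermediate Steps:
h(l, X) = -X*l/3 (h(l, X) = -l*X/3 = -X*l/3)
M = 576 (M = (-24)² = 576)
I(D, n) = (576 + n)/(4*D) (I(D, n) = ((n + 576)/(D + D))/2 = ((576 + n)/((2*D)))/2 = ((576 + n)*(1/(2*D)))/2 = ((576 + n)/(2*D))/2 = (576 + n)/(4*D))
(-178388 + 384890)/(-250748 + I(-257, h(4, 21))) = (-178388 + 384890)/(-250748 + (¼)*(576 - ⅓*21*4)/(-257)) = 206502/(-250748 + (¼)*(-1/257)*(576 - 28)) = 206502/(-250748 + (¼)*(-1/257)*548) = 206502/(-250748 - 137/257) = 206502/(-64442373/257) = 206502*(-257/64442373) = -17690338/21480791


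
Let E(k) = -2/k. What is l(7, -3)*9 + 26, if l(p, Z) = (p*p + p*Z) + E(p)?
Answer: 1928/7 ≈ 275.43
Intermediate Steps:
l(p, Z) = p² - 2/p + Z*p (l(p, Z) = (p*p + p*Z) - 2/p = (p² + Z*p) - 2/p = p² - 2/p + Z*p)
l(7, -3)*9 + 26 = ((-2 + 7²*(-3 + 7))/7)*9 + 26 = ((-2 + 49*4)/7)*9 + 26 = ((-2 + 196)/7)*9 + 26 = ((⅐)*194)*9 + 26 = (194/7)*9 + 26 = 1746/7 + 26 = 1928/7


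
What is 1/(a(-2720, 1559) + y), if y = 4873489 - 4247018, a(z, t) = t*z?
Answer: -1/3614009 ≈ -2.7670e-7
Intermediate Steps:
y = 626471
1/(a(-2720, 1559) + y) = 1/(1559*(-2720) + 626471) = 1/(-4240480 + 626471) = 1/(-3614009) = -1/3614009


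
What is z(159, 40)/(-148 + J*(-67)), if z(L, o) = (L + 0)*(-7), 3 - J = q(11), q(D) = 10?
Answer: -371/107 ≈ -3.4673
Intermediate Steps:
J = -7 (J = 3 - 1*10 = 3 - 10 = -7)
z(L, o) = -7*L (z(L, o) = L*(-7) = -7*L)
z(159, 40)/(-148 + J*(-67)) = (-7*159)/(-148 - 7*(-67)) = -1113/(-148 + 469) = -1113/321 = -1113*1/321 = -371/107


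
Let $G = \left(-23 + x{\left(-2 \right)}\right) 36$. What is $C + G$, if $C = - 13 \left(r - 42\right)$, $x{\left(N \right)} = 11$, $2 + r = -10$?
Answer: $270$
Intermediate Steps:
$r = -12$ ($r = -2 - 10 = -12$)
$G = -432$ ($G = \left(-23 + 11\right) 36 = \left(-12\right) 36 = -432$)
$C = 702$ ($C = - 13 \left(-12 - 42\right) = \left(-13\right) \left(-54\right) = 702$)
$C + G = 702 - 432 = 270$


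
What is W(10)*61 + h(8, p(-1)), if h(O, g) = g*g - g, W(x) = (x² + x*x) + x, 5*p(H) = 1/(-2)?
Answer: 1281011/100 ≈ 12810.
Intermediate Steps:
p(H) = -⅒ (p(H) = (⅕)/(-2) = (⅕)*(-½) = -⅒)
W(x) = x + 2*x² (W(x) = (x² + x²) + x = 2*x² + x = x + 2*x²)
h(O, g) = g² - g
W(10)*61 + h(8, p(-1)) = (10*(1 + 2*10))*61 - (-1 - ⅒)/10 = (10*(1 + 20))*61 - ⅒*(-11/10) = (10*21)*61 + 11/100 = 210*61 + 11/100 = 12810 + 11/100 = 1281011/100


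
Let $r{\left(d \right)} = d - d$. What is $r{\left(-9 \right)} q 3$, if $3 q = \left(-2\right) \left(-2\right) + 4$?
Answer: $0$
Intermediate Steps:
$r{\left(d \right)} = 0$
$q = \frac{8}{3}$ ($q = \frac{\left(-2\right) \left(-2\right) + 4}{3} = \frac{4 + 4}{3} = \frac{1}{3} \cdot 8 = \frac{8}{3} \approx 2.6667$)
$r{\left(-9 \right)} q 3 = 0 \cdot \frac{8}{3} \cdot 3 = 0 \cdot 3 = 0$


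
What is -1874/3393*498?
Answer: -311084/1131 ≈ -275.05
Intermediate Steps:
-1874/3393*498 = -311084/1131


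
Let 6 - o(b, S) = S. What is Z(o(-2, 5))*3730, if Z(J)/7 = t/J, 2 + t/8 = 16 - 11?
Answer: 626640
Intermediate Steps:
o(b, S) = 6 - S
t = 24 (t = -16 + 8*(16 - 11) = -16 + 8*5 = -16 + 40 = 24)
Z(J) = 168/J (Z(J) = 7*(24/J) = 168/J)
Z(o(-2, 5))*3730 = (168/(6 - 1*5))*3730 = (168/(6 - 5))*3730 = (168/1)*3730 = (168*1)*3730 = 168*3730 = 626640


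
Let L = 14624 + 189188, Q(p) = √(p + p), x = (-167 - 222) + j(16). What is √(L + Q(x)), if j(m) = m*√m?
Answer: √(203812 + 5*I*√26) ≈ 451.46 + 0.028*I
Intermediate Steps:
j(m) = m^(3/2)
x = -325 (x = (-167 - 222) + 16^(3/2) = -389 + 64 = -325)
Q(p) = √2*√p (Q(p) = √(2*p) = √2*√p)
L = 203812
√(L + Q(x)) = √(203812 + √2*√(-325)) = √(203812 + √2*(5*I*√13)) = √(203812 + 5*I*√26)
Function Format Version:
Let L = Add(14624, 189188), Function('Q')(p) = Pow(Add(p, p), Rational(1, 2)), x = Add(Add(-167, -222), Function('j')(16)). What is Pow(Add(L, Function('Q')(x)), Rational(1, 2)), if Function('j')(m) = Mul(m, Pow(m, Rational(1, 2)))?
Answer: Pow(Add(203812, Mul(5, I, Pow(26, Rational(1, 2)))), Rational(1, 2)) ≈ Add(451.46, Mul(0.028, I))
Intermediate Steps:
Function('j')(m) = Pow(m, Rational(3, 2))
x = -325 (x = Add(Add(-167, -222), Pow(16, Rational(3, 2))) = Add(-389, 64) = -325)
Function('Q')(p) = Mul(Pow(2, Rational(1, 2)), Pow(p, Rational(1, 2))) (Function('Q')(p) = Pow(Mul(2, p), Rational(1, 2)) = Mul(Pow(2, Rational(1, 2)), Pow(p, Rational(1, 2))))
L = 203812
Pow(Add(L, Function('Q')(x)), Rational(1, 2)) = Pow(Add(203812, Mul(Pow(2, Rational(1, 2)), Pow(-325, Rational(1, 2)))), Rational(1, 2)) = Pow(Add(203812, Mul(Pow(2, Rational(1, 2)), Mul(5, I, Pow(13, Rational(1, 2))))), Rational(1, 2)) = Pow(Add(203812, Mul(5, I, Pow(26, Rational(1, 2)))), Rational(1, 2))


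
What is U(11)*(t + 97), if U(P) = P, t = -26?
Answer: 781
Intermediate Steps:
U(11)*(t + 97) = 11*(-26 + 97) = 11*71 = 781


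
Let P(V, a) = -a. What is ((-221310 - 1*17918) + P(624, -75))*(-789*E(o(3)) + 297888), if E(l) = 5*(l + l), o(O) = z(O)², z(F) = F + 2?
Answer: -24067879614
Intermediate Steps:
z(F) = 2 + F
o(O) = (2 + O)²
E(l) = 10*l (E(l) = 5*(2*l) = 10*l)
((-221310 - 1*17918) + P(624, -75))*(-789*E(o(3)) + 297888) = ((-221310 - 1*17918) - 1*(-75))*(-7890*(2 + 3)² + 297888) = ((-221310 - 17918) + 75)*(-7890*5² + 297888) = (-239228 + 75)*(-7890*25 + 297888) = -239153*(-789*250 + 297888) = -239153*(-197250 + 297888) = -239153*100638 = -24067879614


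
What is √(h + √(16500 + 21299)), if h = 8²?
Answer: √(64 + √37799) ≈ 16.075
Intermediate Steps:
h = 64
√(h + √(16500 + 21299)) = √(64 + √(16500 + 21299)) = √(64 + √37799)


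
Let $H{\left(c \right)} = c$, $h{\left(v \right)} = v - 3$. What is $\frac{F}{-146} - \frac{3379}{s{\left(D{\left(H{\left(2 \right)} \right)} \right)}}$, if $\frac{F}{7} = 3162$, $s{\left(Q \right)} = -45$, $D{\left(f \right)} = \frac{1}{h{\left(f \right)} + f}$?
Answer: $- \frac{251348}{3285} \approx -76.514$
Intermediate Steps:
$h{\left(v \right)} = -3 + v$
$D{\left(f \right)} = \frac{1}{-3 + 2 f}$ ($D{\left(f \right)} = \frac{1}{\left(-3 + f\right) + f} = \frac{1}{-3 + 2 f}$)
$F = 22134$ ($F = 7 \cdot 3162 = 22134$)
$\frac{F}{-146} - \frac{3379}{s{\left(D{\left(H{\left(2 \right)} \right)} \right)}} = \frac{22134}{-146} - \frac{3379}{-45} = 22134 \left(- \frac{1}{146}\right) - - \frac{3379}{45} = - \frac{11067}{73} + \frac{3379}{45} = - \frac{251348}{3285}$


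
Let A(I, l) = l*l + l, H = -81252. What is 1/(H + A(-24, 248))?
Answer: -1/19500 ≈ -5.1282e-5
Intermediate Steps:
A(I, l) = l + l**2 (A(I, l) = l**2 + l = l + l**2)
1/(H + A(-24, 248)) = 1/(-81252 + 248*(1 + 248)) = 1/(-81252 + 248*249) = 1/(-81252 + 61752) = 1/(-19500) = -1/19500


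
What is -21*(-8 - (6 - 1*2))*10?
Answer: 2520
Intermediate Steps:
-21*(-8 - (6 - 1*2))*10 = -21*(-8 - (6 - 2))*10 = -21*(-8 - 1*4)*10 = -21*(-8 - 4)*10 = -21*(-12)*10 = 252*10 = 2520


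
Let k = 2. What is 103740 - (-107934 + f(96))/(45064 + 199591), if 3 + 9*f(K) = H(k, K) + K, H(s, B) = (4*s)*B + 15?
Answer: 15228370522/146793 ≈ 1.0374e+5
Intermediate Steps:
H(s, B) = 15 + 4*B*s (H(s, B) = 4*B*s + 15 = 15 + 4*B*s)
f(K) = 4/3 + K (f(K) = -1/3 + ((15 + 4*K*2) + K)/9 = -1/3 + ((15 + 8*K) + K)/9 = -1/3 + (15 + 9*K)/9 = -1/3 + (5/3 + K) = 4/3 + K)
103740 - (-107934 + f(96))/(45064 + 199591) = 103740 - (-107934 + (4/3 + 96))/(45064 + 199591) = 103740 - (-107934 + 292/3)/244655 = 103740 - (-323510)/(3*244655) = 103740 - 1*(-64702/146793) = 103740 + 64702/146793 = 15228370522/146793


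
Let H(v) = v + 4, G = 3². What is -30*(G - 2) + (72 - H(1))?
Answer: -143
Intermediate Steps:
G = 9
H(v) = 4 + v
-30*(G - 2) + (72 - H(1)) = -30*(9 - 2) + (72 - (4 + 1)) = -30*7 + (72 - 1*5) = -5*42 + (72 - 5) = -210 + 67 = -143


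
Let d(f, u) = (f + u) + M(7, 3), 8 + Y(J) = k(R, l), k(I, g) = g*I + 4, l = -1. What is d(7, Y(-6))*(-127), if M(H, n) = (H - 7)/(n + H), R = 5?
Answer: 254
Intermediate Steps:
k(I, g) = 4 + I*g (k(I, g) = I*g + 4 = 4 + I*g)
M(H, n) = (-7 + H)/(H + n)
Y(J) = -9 (Y(J) = -8 + (4 + 5*(-1)) = -8 + (4 - 5) = -8 - 1 = -9)
d(f, u) = f + u (d(f, u) = (f + u) + (-7 + 7)/(7 + 3) = (f + u) + 0/10 = (f + u) + (1/10)*0 = (f + u) + 0 = f + u)
d(7, Y(-6))*(-127) = (7 - 9)*(-127) = -2*(-127) = 254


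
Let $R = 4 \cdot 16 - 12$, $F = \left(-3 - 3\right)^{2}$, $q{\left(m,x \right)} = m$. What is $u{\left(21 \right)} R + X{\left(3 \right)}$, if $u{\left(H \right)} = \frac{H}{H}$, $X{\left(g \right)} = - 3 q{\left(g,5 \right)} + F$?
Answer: $79$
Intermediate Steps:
$F = 36$ ($F = \left(-6\right)^{2} = 36$)
$R = 52$ ($R = 64 - 12 = 52$)
$X{\left(g \right)} = 36 - 3 g$ ($X{\left(g \right)} = - 3 g + 36 = 36 - 3 g$)
$u{\left(H \right)} = 1$
$u{\left(21 \right)} R + X{\left(3 \right)} = 1 \cdot 52 + \left(36 - 9\right) = 52 + \left(36 - 9\right) = 52 + 27 = 79$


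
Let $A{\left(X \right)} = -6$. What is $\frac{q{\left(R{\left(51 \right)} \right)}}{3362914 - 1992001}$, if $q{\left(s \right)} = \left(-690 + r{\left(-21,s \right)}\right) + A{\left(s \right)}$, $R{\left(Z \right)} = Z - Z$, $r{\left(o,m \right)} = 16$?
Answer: $- \frac{680}{1370913} \approx -0.00049602$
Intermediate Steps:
$R{\left(Z \right)} = 0$
$q{\left(s \right)} = -680$ ($q{\left(s \right)} = \left(-690 + 16\right) - 6 = -674 - 6 = -680$)
$\frac{q{\left(R{\left(51 \right)} \right)}}{3362914 - 1992001} = - \frac{680}{3362914 - 1992001} = - \frac{680}{1370913}$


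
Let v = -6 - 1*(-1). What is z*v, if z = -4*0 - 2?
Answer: 10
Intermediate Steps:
v = -5 (v = -6 + 1 = -5)
z = -2 (z = 0 - 2 = -2)
z*v = -2*(-5) = 10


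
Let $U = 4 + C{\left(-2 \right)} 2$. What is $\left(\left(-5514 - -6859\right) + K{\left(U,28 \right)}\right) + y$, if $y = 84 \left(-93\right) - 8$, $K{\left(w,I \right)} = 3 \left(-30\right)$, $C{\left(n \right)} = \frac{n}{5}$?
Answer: $-6565$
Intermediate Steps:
$C{\left(n \right)} = \frac{n}{5}$ ($C{\left(n \right)} = n \frac{1}{5} = \frac{n}{5}$)
$U = \frac{16}{5}$ ($U = 4 + \frac{1}{5} \left(-2\right) 2 = 4 - \frac{4}{5} = \frac{16}{5} \approx 3.2$)
$K{\left(w,I \right)} = -90$
$y = -7820$ ($y = -7812 - 8 = -7820$)
$\left(\left(-5514 - -6859\right) + K{\left(U,28 \right)}\right) + y = \left(\left(-5514 - -6859\right) - 90\right) - 7820 = \left(\left(-5514 + 6859\right) - 90\right) - 7820 = \left(1345 - 90\right) - 7820 = 1255 - 7820 = -6565$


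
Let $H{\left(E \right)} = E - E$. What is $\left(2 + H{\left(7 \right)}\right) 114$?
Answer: $228$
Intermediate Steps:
$H{\left(E \right)} = 0$
$\left(2 + H{\left(7 \right)}\right) 114 = \left(2 + 0\right) 114 = 2 \cdot 114 = 228$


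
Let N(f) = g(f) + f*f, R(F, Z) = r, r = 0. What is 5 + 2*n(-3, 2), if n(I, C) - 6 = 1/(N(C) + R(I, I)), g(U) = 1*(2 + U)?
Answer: 69/4 ≈ 17.250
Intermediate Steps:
g(U) = 2 + U
R(F, Z) = 0
N(f) = 2 + f + f**2 (N(f) = (2 + f) + f*f = (2 + f) + f**2 = 2 + f + f**2)
n(I, C) = 6 + 1/(2 + C + C**2) (n(I, C) = 6 + 1/((2 + C + C**2) + 0) = 6 + 1/(2 + C + C**2))
5 + 2*n(-3, 2) = 5 + 2*((13 + 6*2 + 6*2**2)/(2 + 2 + 2**2)) = 5 + 2*((13 + 12 + 6*4)/(2 + 2 + 4)) = 5 + 2*((13 + 12 + 24)/8) = 5 + 2*((1/8)*49) = 5 + 2*(49/8) = 5 + 49/4 = 69/4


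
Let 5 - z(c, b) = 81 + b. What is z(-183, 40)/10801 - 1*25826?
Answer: -278946742/10801 ≈ -25826.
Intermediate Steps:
z(c, b) = -76 - b (z(c, b) = 5 - (81 + b) = 5 + (-81 - b) = -76 - b)
z(-183, 40)/10801 - 1*25826 = (-76 - 1*40)/10801 - 1*25826 = (-76 - 40)*(1/10801) - 25826 = -116*1/10801 - 25826 = -116/10801 - 25826 = -278946742/10801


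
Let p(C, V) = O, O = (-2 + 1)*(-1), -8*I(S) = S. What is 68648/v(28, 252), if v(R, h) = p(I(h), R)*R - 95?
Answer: -68648/67 ≈ -1024.6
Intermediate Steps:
I(S) = -S/8
O = 1 (O = -1*(-1) = 1)
p(C, V) = 1
v(R, h) = -95 + R (v(R, h) = 1*R - 95 = R - 95 = -95 + R)
68648/v(28, 252) = 68648/(-95 + 28) = 68648/(-67) = 68648*(-1/67) = -68648/67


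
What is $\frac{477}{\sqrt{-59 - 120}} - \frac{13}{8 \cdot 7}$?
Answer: $- \frac{13}{56} - \frac{477 i \sqrt{179}}{179} \approx -0.23214 - 35.653 i$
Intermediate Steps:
$\frac{477}{\sqrt{-59 - 120}} - \frac{13}{8 \cdot 7} = \frac{477}{\sqrt{-179}} - \frac{13}{56} = \frac{477}{i \sqrt{179}} - \frac{13}{56} = 477 \left(- \frac{i \sqrt{179}}{179}\right) - \frac{13}{56} = - \frac{477 i \sqrt{179}}{179} - \frac{13}{56} = - \frac{13}{56} - \frac{477 i \sqrt{179}}{179}$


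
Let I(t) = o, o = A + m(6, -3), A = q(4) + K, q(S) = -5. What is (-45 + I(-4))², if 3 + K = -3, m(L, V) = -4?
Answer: 3600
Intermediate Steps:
K = -6 (K = -3 - 3 = -6)
A = -11 (A = -5 - 6 = -11)
o = -15 (o = -11 - 4 = -15)
I(t) = -15
(-45 + I(-4))² = (-45 - 15)² = (-60)² = 3600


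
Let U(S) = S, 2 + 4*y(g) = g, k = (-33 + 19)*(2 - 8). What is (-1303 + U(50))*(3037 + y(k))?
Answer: -7662095/2 ≈ -3.8310e+6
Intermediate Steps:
k = 84 (k = -14*(-6) = 84)
y(g) = -1/2 + g/4
(-1303 + U(50))*(3037 + y(k)) = (-1303 + 50)*(3037 + (-1/2 + (1/4)*84)) = -1253*(3037 + (-1/2 + 21)) = -1253*(3037 + 41/2) = -1253*6115/2 = -7662095/2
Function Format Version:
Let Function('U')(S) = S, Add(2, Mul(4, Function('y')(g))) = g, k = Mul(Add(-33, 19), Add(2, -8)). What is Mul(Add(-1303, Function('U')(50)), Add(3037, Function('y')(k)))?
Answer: Rational(-7662095, 2) ≈ -3.8310e+6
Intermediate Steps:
k = 84 (k = Mul(-14, -6) = 84)
Function('y')(g) = Add(Rational(-1, 2), Mul(Rational(1, 4), g))
Mul(Add(-1303, Function('U')(50)), Add(3037, Function('y')(k))) = Mul(Add(-1303, 50), Add(3037, Add(Rational(-1, 2), Mul(Rational(1, 4), 84)))) = Mul(-1253, Add(3037, Add(Rational(-1, 2), 21))) = Mul(-1253, Add(3037, Rational(41, 2))) = Mul(-1253, Rational(6115, 2)) = Rational(-7662095, 2)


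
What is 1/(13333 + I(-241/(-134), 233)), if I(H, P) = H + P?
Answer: 134/1818085 ≈ 7.3704e-5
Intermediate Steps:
1/(13333 + I(-241/(-134), 233)) = 1/(13333 + (-241/(-134) + 233)) = 1/(13333 + (-241*(-1/134) + 233)) = 1/(13333 + (241/134 + 233)) = 1/(13333 + 31463/134) = 1/(1818085/134) = 134/1818085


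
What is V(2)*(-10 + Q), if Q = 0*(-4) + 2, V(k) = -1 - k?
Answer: 24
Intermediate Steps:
Q = 2 (Q = 0 + 2 = 2)
V(2)*(-10 + Q) = (-1 - 1*2)*(-10 + 2) = (-1 - 2)*(-8) = -3*(-8) = 24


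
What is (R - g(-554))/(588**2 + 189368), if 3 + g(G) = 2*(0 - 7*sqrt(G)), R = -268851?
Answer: -33606/66889 + 7*I*sqrt(554)/267556 ≈ -0.50241 + 0.0006158*I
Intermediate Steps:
g(G) = -3 - 14*sqrt(G) (g(G) = -3 + 2*(0 - 7*sqrt(G)) = -3 + 2*(-7*sqrt(G)) = -3 - 14*sqrt(G))
(R - g(-554))/(588**2 + 189368) = (-268851 - (-3 - 14*I*sqrt(554)))/(588**2 + 189368) = (-268851 - (-3 - 14*I*sqrt(554)))/(345744 + 189368) = (-268851 - (-3 - 14*I*sqrt(554)))/535112 = (-268851 + (3 + 14*I*sqrt(554)))*(1/535112) = (-268848 + 14*I*sqrt(554))*(1/535112) = -33606/66889 + 7*I*sqrt(554)/267556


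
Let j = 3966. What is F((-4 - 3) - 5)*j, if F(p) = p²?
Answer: 571104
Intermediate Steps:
F((-4 - 3) - 5)*j = ((-4 - 3) - 5)²*3966 = (-7 - 5)²*3966 = (-12)²*3966 = 144*3966 = 571104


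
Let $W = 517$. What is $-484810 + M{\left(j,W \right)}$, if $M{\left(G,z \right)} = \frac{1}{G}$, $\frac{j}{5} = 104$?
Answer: $- \frac{252101199}{520} \approx -4.8481 \cdot 10^{5}$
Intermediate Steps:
$j = 520$ ($j = 5 \cdot 104 = 520$)
$-484810 + M{\left(j,W \right)} = -484810 + \frac{1}{520} = - \frac{252101199}{520}$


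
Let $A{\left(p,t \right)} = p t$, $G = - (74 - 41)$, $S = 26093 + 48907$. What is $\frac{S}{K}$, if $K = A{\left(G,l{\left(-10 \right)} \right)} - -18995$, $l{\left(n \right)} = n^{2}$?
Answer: $\frac{15000}{3139} \approx 4.7786$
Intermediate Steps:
$S = 75000$
$G = -33$ ($G = - (74 - 41) = \left(-1\right) 33 = -33$)
$K = 15695$ ($K = - 33 \left(-10\right)^{2} - -18995 = \left(-33\right) 100 + 18995 = -3300 + 18995 = 15695$)
$\frac{S}{K} = \frac{75000}{15695} = 75000 \cdot \frac{1}{15695} = \frac{15000}{3139}$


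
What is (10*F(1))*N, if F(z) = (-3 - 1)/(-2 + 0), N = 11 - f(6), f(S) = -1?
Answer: 240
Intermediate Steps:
N = 12 (N = 11 - 1*(-1) = 11 + 1 = 12)
F(z) = 2 (F(z) = -4/(-2) = -4*(-1/2) = 2)
(10*F(1))*N = (10*2)*12 = 20*12 = 240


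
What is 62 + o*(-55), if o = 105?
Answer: -5713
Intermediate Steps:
62 + o*(-55) = 62 + 105*(-55) = 62 - 5775 = -5713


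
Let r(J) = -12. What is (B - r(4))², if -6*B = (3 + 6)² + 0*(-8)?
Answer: 9/4 ≈ 2.2500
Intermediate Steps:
B = -27/2 (B = -((3 + 6)² + 0*(-8))/6 = -(9² + 0)/6 = -(81 + 0)/6 = -⅙*81 = -27/2 ≈ -13.500)
(B - r(4))² = (-27/2 - 1*(-12))² = (-27/2 + 12)² = (-3/2)² = 9/4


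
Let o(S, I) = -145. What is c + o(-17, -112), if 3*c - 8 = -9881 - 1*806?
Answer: -11114/3 ≈ -3704.7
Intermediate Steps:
c = -10679/3 (c = 8/3 + (-9881 - 1*806)/3 = 8/3 + (-9881 - 806)/3 = 8/3 + (⅓)*(-10687) = 8/3 - 10687/3 = -10679/3 ≈ -3559.7)
c + o(-17, -112) = -10679/3 - 145 = -11114/3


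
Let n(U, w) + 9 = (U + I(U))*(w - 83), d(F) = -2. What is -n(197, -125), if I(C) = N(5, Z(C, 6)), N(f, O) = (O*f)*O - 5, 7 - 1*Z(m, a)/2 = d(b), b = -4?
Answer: 376905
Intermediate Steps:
Z(m, a) = 18 (Z(m, a) = 14 - 2*(-2) = 14 + 4 = 18)
N(f, O) = -5 + f*O² (N(f, O) = f*O² - 5 = -5 + f*O²)
I(C) = 1615 (I(C) = -5 + 5*18² = -5 + 5*324 = -5 + 1620 = 1615)
n(U, w) = -9 + (-83 + w)*(1615 + U) (n(U, w) = -9 + (U + 1615)*(w - 83) = -9 + (1615 + U)*(-83 + w) = -9 + (-83 + w)*(1615 + U))
-n(197, -125) = -(-134054 - 83*197 + 1615*(-125) + 197*(-125)) = -(-134054 - 16351 - 201875 - 24625) = -1*(-376905) = 376905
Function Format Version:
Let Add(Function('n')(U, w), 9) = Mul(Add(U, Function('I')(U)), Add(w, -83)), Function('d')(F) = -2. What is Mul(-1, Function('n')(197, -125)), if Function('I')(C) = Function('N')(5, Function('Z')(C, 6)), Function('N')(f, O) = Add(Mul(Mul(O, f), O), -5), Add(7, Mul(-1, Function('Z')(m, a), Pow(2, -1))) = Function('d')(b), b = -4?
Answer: 376905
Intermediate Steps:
Function('Z')(m, a) = 18 (Function('Z')(m, a) = Add(14, Mul(-2, -2)) = Add(14, 4) = 18)
Function('N')(f, O) = Add(-5, Mul(f, Pow(O, 2))) (Function('N')(f, O) = Add(Mul(f, Pow(O, 2)), -5) = Add(-5, Mul(f, Pow(O, 2))))
Function('I')(C) = 1615 (Function('I')(C) = Add(-5, Mul(5, Pow(18, 2))) = Add(-5, Mul(5, 324)) = Add(-5, 1620) = 1615)
Function('n')(U, w) = Add(-9, Mul(Add(-83, w), Add(1615, U))) (Function('n')(U, w) = Add(-9, Mul(Add(U, 1615), Add(w, -83))) = Add(-9, Mul(Add(1615, U), Add(-83, w))) = Add(-9, Mul(Add(-83, w), Add(1615, U))))
Mul(-1, Function('n')(197, -125)) = Mul(-1, Add(-134054, Mul(-83, 197), Mul(1615, -125), Mul(197, -125))) = Mul(-1, Add(-134054, -16351, -201875, -24625)) = Mul(-1, -376905) = 376905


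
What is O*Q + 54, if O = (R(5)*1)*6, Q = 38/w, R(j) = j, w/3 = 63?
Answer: 3782/63 ≈ 60.032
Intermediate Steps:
w = 189 (w = 3*63 = 189)
Q = 38/189 ≈ 0.20106
O = 30 (O = (5*1)*6 = 5*6 = 30)
O*Q + 54 = 30*(38/189) + 54 = 380/63 + 54 = 3782/63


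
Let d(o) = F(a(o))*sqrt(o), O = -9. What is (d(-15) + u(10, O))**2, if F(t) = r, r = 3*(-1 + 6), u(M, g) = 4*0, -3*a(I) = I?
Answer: -3375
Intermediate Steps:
a(I) = -I/3
u(M, g) = 0
r = 15 (r = 3*5 = 15)
F(t) = 15
d(o) = 15*sqrt(o)
(d(-15) + u(10, O))**2 = (15*sqrt(-15) + 0)**2 = (15*(I*sqrt(15)) + 0)**2 = (15*I*sqrt(15) + 0)**2 = (15*I*sqrt(15))**2 = -3375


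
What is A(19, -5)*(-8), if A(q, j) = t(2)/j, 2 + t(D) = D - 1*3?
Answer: -24/5 ≈ -4.8000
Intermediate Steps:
t(D) = -5 + D (t(D) = -2 + (D - 1*3) = -2 + (D - 3) = -2 + (-3 + D) = -5 + D)
A(q, j) = -3/j (A(q, j) = (-5 + 2)/j = -3/j)
A(19, -5)*(-8) = -3/(-5)*(-8) = -3*(-⅕)*(-8) = (⅗)*(-8) = -24/5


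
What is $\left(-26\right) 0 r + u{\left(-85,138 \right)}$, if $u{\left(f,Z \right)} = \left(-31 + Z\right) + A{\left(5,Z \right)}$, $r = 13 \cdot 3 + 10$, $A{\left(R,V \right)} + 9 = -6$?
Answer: $92$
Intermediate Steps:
$A{\left(R,V \right)} = -15$ ($A{\left(R,V \right)} = -9 - 6 = -15$)
$r = 49$ ($r = 39 + 10 = 49$)
$u{\left(f,Z \right)} = -46 + Z$ ($u{\left(f,Z \right)} = \left(-31 + Z\right) - 15 = -46 + Z$)
$\left(-26\right) 0 r + u{\left(-85,138 \right)} = \left(-26\right) 0 \cdot 49 + \left(-46 + 138\right) = 0 \cdot 49 + 92 = 0 + 92 = 92$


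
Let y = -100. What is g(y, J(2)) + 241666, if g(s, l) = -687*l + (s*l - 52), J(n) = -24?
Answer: 260502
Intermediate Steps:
g(s, l) = -52 - 687*l + l*s (g(s, l) = -687*l + (l*s - 52) = -687*l + (-52 + l*s) = -52 - 687*l + l*s)
g(y, J(2)) + 241666 = (-52 - 687*(-24) - 24*(-100)) + 241666 = (-52 + 16488 + 2400) + 241666 = 18836 + 241666 = 260502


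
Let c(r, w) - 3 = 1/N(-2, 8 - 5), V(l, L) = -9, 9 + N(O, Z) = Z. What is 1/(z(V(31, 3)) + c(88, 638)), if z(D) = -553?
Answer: -6/3301 ≈ -0.0018176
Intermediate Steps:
N(O, Z) = -9 + Z
c(r, w) = 17/6 (c(r, w) = 3 + 1/(-9 + (8 - 5)) = 3 + 1/(-9 + 3) = 3 + 1/(-6) = 3 - 1/6 = 17/6)
1/(z(V(31, 3)) + c(88, 638)) = 1/(-553 + 17/6) = 1/(-3301/6) = -6/3301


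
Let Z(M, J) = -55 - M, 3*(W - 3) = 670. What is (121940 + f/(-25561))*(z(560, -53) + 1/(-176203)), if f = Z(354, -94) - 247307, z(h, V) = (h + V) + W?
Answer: 1208354937426341432/13511774649 ≈ 8.9430e+7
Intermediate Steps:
W = 679/3 (W = 3 + (⅓)*670 = 3 + 670/3 = 679/3 ≈ 226.33)
z(h, V) = 679/3 + V + h (z(h, V) = (h + V) + 679/3 = (V + h) + 679/3 = 679/3 + V + h)
f = -247716 (f = (-55 - 1*354) - 247307 = (-55 - 354) - 247307 = -409 - 247307 = -247716)
(121940 + f/(-25561))*(z(560, -53) + 1/(-176203)) = (121940 - 247716/(-25561))*((679/3 - 53 + 560) + 1/(-176203)) = (121940 - 247716*(-1/25561))*(2200/3 - 1/176203) = (121940 + 247716/25561)*(387646597/528609) = (3117156056/25561)*(387646597/528609) = 1208354937426341432/13511774649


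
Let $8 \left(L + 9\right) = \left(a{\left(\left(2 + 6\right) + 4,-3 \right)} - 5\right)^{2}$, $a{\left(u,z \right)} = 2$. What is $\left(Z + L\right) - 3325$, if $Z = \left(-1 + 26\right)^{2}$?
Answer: $- \frac{21663}{8} \approx -2707.9$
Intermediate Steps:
$Z = 625$ ($Z = 25^{2} = 625$)
$L = - \frac{63}{8}$ ($L = -9 + \frac{\left(2 - 5\right)^{2}}{8} = -9 + \frac{\left(-3\right)^{2}}{8} = -9 + \frac{1}{8} \cdot 9 = -9 + \frac{9}{8} = - \frac{63}{8} \approx -7.875$)
$\left(Z + L\right) - 3325 = \left(625 - \frac{63}{8}\right) - 3325 = \frac{4937}{8} - 3325 = - \frac{21663}{8}$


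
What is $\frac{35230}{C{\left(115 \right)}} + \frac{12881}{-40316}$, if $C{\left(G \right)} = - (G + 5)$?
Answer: $- \frac{8886740}{30237} \approx -293.9$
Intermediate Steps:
$C{\left(G \right)} = -5 - G$ ($C{\left(G \right)} = - (5 + G) = -5 - G$)
$\frac{35230}{C{\left(115 \right)}} + \frac{12881}{-40316} = \frac{35230}{-5 - 115} + \frac{12881}{-40316} = \frac{35230}{-5 - 115} + 12881 \left(- \frac{1}{40316}\right) = \frac{35230}{-120} - \frac{12881}{40316} = 35230 \left(- \frac{1}{120}\right) - \frac{12881}{40316} = - \frac{3523}{12} - \frac{12881}{40316} = - \frac{8886740}{30237}$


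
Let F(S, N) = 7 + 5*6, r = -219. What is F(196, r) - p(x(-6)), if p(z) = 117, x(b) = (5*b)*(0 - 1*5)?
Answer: -80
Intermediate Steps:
F(S, N) = 37 (F(S, N) = 7 + 30 = 37)
x(b) = -25*b (x(b) = (5*b)*(0 - 5) = (5*b)*(-5) = -25*b)
F(196, r) - p(x(-6)) = 37 - 1*117 = 37 - 117 = -80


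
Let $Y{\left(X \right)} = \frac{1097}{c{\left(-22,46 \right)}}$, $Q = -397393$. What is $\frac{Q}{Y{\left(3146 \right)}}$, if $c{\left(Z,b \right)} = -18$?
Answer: $\frac{7153074}{1097} \approx 6520.6$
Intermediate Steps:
$Y{\left(X \right)} = - \frac{1097}{18}$ ($Y{\left(X \right)} = \frac{1097}{-18} = 1097 \left(- \frac{1}{18}\right) = - \frac{1097}{18}$)
$\frac{Q}{Y{\left(3146 \right)}} = - \frac{397393}{- \frac{1097}{18}} = \left(-397393\right) \left(- \frac{18}{1097}\right) = \frac{7153074}{1097}$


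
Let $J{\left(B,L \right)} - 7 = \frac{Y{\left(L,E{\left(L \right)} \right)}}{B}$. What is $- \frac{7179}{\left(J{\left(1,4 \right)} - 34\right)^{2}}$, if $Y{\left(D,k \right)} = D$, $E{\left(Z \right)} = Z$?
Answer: $- \frac{7179}{529} \approx -13.571$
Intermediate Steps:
$J{\left(B,L \right)} = 7 + \frac{L}{B}$
$- \frac{7179}{\left(J{\left(1,4 \right)} - 34\right)^{2}} = - \frac{7179}{\left(\left(7 + \frac{4}{1}\right) - 34\right)^{2}} = - \frac{7179}{\left(\left(7 + 4 \cdot 1\right) - 34\right)^{2}} = - \frac{7179}{\left(\left(7 + 4\right) - 34\right)^{2}} = - \frac{7179}{\left(11 - 34\right)^{2}} = - \frac{7179}{\left(-23\right)^{2}} = - \frac{7179}{529}$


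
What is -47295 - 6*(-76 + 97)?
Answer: -47421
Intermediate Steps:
-47295 - 6*(-76 + 97) = -47295 - 6*21 = -47295 - 1*126 = -47295 - 126 = -47421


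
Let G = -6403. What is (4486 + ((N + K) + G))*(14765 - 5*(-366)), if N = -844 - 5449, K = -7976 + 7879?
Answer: -137854665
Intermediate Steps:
K = -97
N = -6293
(4486 + ((N + K) + G))*(14765 - 5*(-366)) = (4486 + ((-6293 - 97) - 6403))*(14765 - 5*(-366)) = (4486 + (-6390 - 6403))*(14765 + 1830) = (4486 - 12793)*16595 = -8307*16595 = -137854665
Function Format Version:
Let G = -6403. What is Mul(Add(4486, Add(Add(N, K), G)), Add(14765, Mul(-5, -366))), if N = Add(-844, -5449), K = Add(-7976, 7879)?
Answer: -137854665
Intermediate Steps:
K = -97
N = -6293
Mul(Add(4486, Add(Add(N, K), G)), Add(14765, Mul(-5, -366))) = Mul(Add(4486, Add(Add(-6293, -97), -6403)), Add(14765, Mul(-5, -366))) = Mul(Add(4486, Add(-6390, -6403)), Add(14765, 1830)) = Mul(Add(4486, -12793), 16595) = Mul(-8307, 16595) = -137854665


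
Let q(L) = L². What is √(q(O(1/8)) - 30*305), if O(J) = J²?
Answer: I*√37478399/64 ≈ 95.656*I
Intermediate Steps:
√(q(O(1/8)) - 30*305) = √(((1/8)²)² - 30*305) = √(((⅛)²)² - 9150) = √((1/64)² - 9150) = √(1/4096 - 9150) = √(-37478399/4096) = I*√37478399/64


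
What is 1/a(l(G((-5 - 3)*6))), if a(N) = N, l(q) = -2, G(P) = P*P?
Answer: -½ ≈ -0.50000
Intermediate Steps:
G(P) = P²
1/a(l(G((-5 - 3)*6))) = 1/(-2) = -½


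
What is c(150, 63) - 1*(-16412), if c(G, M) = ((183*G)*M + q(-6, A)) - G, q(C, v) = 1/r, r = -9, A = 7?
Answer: 15710507/9 ≈ 1.7456e+6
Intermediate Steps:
q(C, v) = -⅑ (q(C, v) = 1/(-9) = -⅑)
c(G, M) = -⅑ - G + 183*G*M (c(G, M) = ((183*G)*M - ⅑) - G = (183*G*M - ⅑) - G = (-⅑ + 183*G*M) - G = -⅑ - G + 183*G*M)
c(150, 63) - 1*(-16412) = (-⅑ - 1*150 + 183*150*63) - 1*(-16412) = (-⅑ - 150 + 1729350) + 16412 = 15562799/9 + 16412 = 15710507/9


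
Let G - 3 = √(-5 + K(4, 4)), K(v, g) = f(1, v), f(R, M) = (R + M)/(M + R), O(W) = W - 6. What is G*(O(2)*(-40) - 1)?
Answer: 477 + 318*I ≈ 477.0 + 318.0*I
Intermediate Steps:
O(W) = -6 + W
f(R, M) = 1 (f(R, M) = (M + R)/(M + R) = 1)
K(v, g) = 1
G = 3 + 2*I (G = 3 + √(-5 + 1) = 3 + √(-4) = 3 + 2*I ≈ 3.0 + 2.0*I)
G*(O(2)*(-40) - 1) = (3 + 2*I)*((-6 + 2)*(-40) - 1) = (3 + 2*I)*(-4*(-40) - 1) = (3 + 2*I)*(160 - 1) = (3 + 2*I)*159 = 477 + 318*I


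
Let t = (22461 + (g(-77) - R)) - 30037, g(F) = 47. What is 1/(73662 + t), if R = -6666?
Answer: 1/72799 ≈ 1.3736e-5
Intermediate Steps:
t = -863 (t = (22461 + (47 - 1*(-6666))) - 30037 = (22461 + (47 + 6666)) - 30037 = (22461 + 6713) - 30037 = 29174 - 30037 = -863)
1/(73662 + t) = 1/(73662 - 863) = 1/72799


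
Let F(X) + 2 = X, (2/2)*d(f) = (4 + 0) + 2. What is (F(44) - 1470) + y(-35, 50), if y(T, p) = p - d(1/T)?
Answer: -1384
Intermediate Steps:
d(f) = 6 (d(f) = (4 + 0) + 2 = 4 + 2 = 6)
y(T, p) = -6 + p (y(T, p) = p - 1*6 = p - 6 = -6 + p)
F(X) = -2 + X
(F(44) - 1470) + y(-35, 50) = ((-2 + 44) - 1470) + (-6 + 50) = (42 - 1470) + 44 = -1428 + 44 = -1384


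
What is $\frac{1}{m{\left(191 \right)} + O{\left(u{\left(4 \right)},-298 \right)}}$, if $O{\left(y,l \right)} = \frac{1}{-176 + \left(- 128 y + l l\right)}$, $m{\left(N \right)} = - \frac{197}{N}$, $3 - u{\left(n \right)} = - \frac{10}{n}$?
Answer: $- \frac{16793484}{17320837} \approx -0.96955$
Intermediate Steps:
$u{\left(n \right)} = 3 + \frac{10}{n}$ ($u{\left(n \right)} = 3 - - \frac{10}{n} = 3 + \frac{10}{n}$)
$O{\left(y,l \right)} = \frac{1}{-176 + l^{2} - 128 y}$ ($O{\left(y,l \right)} = \frac{1}{-176 + \left(- 128 y + l^{2}\right)} = \frac{1}{-176 + \left(l^{2} - 128 y\right)} = \frac{1}{-176 + l^{2} - 128 y}$)
$\frac{1}{m{\left(191 \right)} + O{\left(u{\left(4 \right)},-298 \right)}} = \frac{1}{- \frac{197}{191} - \frac{1}{176 - \left(-298\right)^{2} + 128 \left(3 + \frac{10}{4}\right)}} = \frac{1}{\left(-197\right) \frac{1}{191} - \frac{1}{176 - 88804 + 128 \left(3 + 10 \cdot \frac{1}{4}\right)}} = \frac{1}{- \frac{197}{191} - \frac{1}{176 - 88804 + 128 \left(3 + \frac{5}{2}\right)}} = \frac{1}{- \frac{197}{191} - \frac{1}{176 - 88804 + 128 \cdot \frac{11}{2}}} = \frac{1}{- \frac{197}{191} - \frac{1}{176 - 88804 + 704}} = \frac{1}{- \frac{197}{191} - \frac{1}{-87924}} = \frac{1}{- \frac{197}{191} - - \frac{1}{87924}} = \frac{1}{- \frac{197}{191} + \frac{1}{87924}} = \frac{1}{- \frac{17320837}{16793484}} = - \frac{16793484}{17320837}$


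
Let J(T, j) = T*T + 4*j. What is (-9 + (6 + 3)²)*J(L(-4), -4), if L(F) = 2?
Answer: -864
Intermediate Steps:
J(T, j) = T² + 4*j
(-9 + (6 + 3)²)*J(L(-4), -4) = (-9 + (6 + 3)²)*(2² + 4*(-4)) = (-9 + 9²)*(4 - 16) = (-9 + 81)*(-12) = 72*(-12) = -864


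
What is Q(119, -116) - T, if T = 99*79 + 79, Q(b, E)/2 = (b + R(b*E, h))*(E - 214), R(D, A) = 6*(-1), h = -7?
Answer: -82480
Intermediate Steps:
R(D, A) = -6
Q(b, E) = 2*(-214 + E)*(-6 + b) (Q(b, E) = 2*((b - 6)*(E - 214)) = 2*((-6 + b)*(-214 + E)) = 2*((-214 + E)*(-6 + b)) = 2*(-214 + E)*(-6 + b))
T = 7900 (T = 7821 + 79 = 7900)
Q(119, -116) - T = (2568 - 428*119 - 12*(-116) + 2*(-116)*119) - 1*7900 = (2568 - 50932 + 1392 - 27608) - 7900 = -74580 - 7900 = -82480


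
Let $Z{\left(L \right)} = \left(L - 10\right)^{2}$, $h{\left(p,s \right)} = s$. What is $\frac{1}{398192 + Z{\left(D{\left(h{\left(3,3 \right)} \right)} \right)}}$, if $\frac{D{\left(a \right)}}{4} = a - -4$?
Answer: $\frac{1}{398516} \approx 2.5093 \cdot 10^{-6}$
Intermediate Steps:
$D{\left(a \right)} = 16 + 4 a$ ($D{\left(a \right)} = 4 \left(a - -4\right) = 4 \left(a + 4\right) = 4 \left(4 + a\right) = 16 + 4 a$)
$Z{\left(L \right)} = \left(-10 + L\right)^{2}$
$\frac{1}{398192 + Z{\left(D{\left(h{\left(3,3 \right)} \right)} \right)}} = \frac{1}{398192 + \left(-10 + \left(16 + 4 \cdot 3\right)\right)^{2}} = \frac{1}{398192 + \left(-10 + \left(16 + 12\right)\right)^{2}} = \frac{1}{398192 + \left(-10 + 28\right)^{2}} = \frac{1}{398192 + 18^{2}} = \frac{1}{398192 + 324} = \frac{1}{398516}$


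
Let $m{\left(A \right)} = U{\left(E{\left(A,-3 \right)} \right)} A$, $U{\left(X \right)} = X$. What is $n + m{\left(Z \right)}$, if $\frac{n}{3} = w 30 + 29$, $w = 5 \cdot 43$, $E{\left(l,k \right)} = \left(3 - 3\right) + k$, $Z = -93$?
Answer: $19716$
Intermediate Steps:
$E{\left(l,k \right)} = k$ ($E{\left(l,k \right)} = 0 + k = k$)
$w = 215$
$m{\left(A \right)} = - 3 A$
$n = 19437$ ($n = 3 \left(215 \cdot 30 + 29\right) = 3 \left(6450 + 29\right) = 3 \cdot 6479 = 19437$)
$n + m{\left(Z \right)} = 19437 - -279 = 19437 + 279 = 19716$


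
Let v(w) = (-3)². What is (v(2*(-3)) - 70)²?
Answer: 3721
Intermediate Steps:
v(w) = 9
(v(2*(-3)) - 70)² = (9 - 70)² = (-61)² = 3721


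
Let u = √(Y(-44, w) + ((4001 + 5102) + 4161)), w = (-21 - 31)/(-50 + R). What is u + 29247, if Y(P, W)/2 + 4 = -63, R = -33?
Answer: 29247 + √13130 ≈ 29362.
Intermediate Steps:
w = 52/83 (w = (-21 - 31)/(-50 - 33) = -52/(-83) = -52*(-1/83) = 52/83 ≈ 0.62651)
Y(P, W) = -134 (Y(P, W) = -8 + 2*(-63) = -8 - 126 = -134)
u = √13130 (u = √(-134 + ((4001 + 5102) + 4161)) = √(-134 + (9103 + 4161)) = √(-134 + 13264) = √13130 ≈ 114.59)
u + 29247 = √13130 + 29247 = 29247 + √13130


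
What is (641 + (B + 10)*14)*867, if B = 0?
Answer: 677127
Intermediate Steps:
(641 + (B + 10)*14)*867 = (641 + (0 + 10)*14)*867 = (641 + 10*14)*867 = (641 + 140)*867 = 781*867 = 677127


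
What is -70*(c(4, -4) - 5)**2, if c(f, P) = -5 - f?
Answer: -13720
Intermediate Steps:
-70*(c(4, -4) - 5)**2 = -70*((-5 - 1*4) - 5)**2 = -70*((-5 - 4) - 5)**2 = -70*(-9 - 5)**2 = -70*(-14)**2 = -70*196 = -13720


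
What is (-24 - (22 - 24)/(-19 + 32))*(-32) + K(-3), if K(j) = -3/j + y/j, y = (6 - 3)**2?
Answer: 9894/13 ≈ 761.08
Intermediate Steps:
y = 9 (y = 3**2 = 9)
K(j) = 6/j (K(j) = -3/j + 9/j = 6/j)
(-24 - (22 - 24)/(-19 + 32))*(-32) + K(-3) = (-24 - (22 - 24)/(-19 + 32))*(-32) + 6/(-3) = (-24 - (-2)/13)*(-32) + 6*(-1/3) = (-24 - (-2)/13)*(-32) - 2 = (-24 - 1*(-2/13))*(-32) - 2 = (-24 + 2/13)*(-32) - 2 = -310/13*(-32) - 2 = 9920/13 - 2 = 9894/13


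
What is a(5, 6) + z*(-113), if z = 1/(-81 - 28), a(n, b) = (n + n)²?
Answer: 11013/109 ≈ 101.04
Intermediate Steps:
a(n, b) = 4*n² (a(n, b) = (2*n)² = 4*n²)
z = -1/109 (z = 1/(-109) = -1/109 ≈ -0.0091743)
a(5, 6) + z*(-113) = 4*5² - 1/109*(-113) = 4*25 + 113/109 = 100 + 113/109 = 11013/109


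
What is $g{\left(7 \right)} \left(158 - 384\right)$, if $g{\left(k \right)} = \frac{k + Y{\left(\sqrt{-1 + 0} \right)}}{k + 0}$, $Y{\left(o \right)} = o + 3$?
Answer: $- \frac{2260}{7} - \frac{226 i}{7} \approx -322.86 - 32.286 i$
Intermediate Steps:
$Y{\left(o \right)} = 3 + o$
$g{\left(k \right)} = \frac{3 + i + k}{k}$ ($g{\left(k \right)} = \frac{k + \left(3 + \sqrt{-1 + 0}\right)}{k + 0} = \frac{k + \left(3 + \sqrt{-1}\right)}{k} = \frac{k + \left(3 + i\right)}{k} = \frac{3 + i + k}{k}$)
$g{\left(7 \right)} \left(158 - 384\right) = \frac{3 + i + 7}{7} \left(158 - 384\right) = \frac{10 + i}{7} \left(-226\right) = \left(\frac{10}{7} + \frac{i}{7}\right) \left(-226\right) = - \frac{2260}{7} - \frac{226 i}{7}$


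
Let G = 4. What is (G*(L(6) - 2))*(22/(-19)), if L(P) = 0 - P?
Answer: 704/19 ≈ 37.053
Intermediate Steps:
L(P) = -P
(G*(L(6) - 2))*(22/(-19)) = (4*(-1*6 - 2))*(22/(-19)) = (4*(-6 - 2))*(22*(-1/19)) = (4*(-8))*(-22/19) = -32*(-22/19) = 704/19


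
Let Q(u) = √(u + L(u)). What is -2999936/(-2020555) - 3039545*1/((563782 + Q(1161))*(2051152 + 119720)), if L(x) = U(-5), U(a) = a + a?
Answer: 1034994149774460037528583/697103572339155761253540 + 3039545*√1151/690011974273559256 ≈ 1.4847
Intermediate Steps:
U(a) = 2*a
L(x) = -10 (L(x) = 2*(-5) = -10)
Q(u) = √(-10 + u) (Q(u) = √(u - 10) = √(-10 + u))
-2999936/(-2020555) - 3039545*1/((563782 + Q(1161))*(2051152 + 119720)) = -2999936/(-2020555) - 3039545*1/((563782 + √(-10 + 1161))*(2051152 + 119720)) = -2999936*(-1/2020555) - 3039545*1/(2170872*(563782 + √1151)) = 2999936/2020555 - 3039545/(1223898557904 + 2170872*√1151)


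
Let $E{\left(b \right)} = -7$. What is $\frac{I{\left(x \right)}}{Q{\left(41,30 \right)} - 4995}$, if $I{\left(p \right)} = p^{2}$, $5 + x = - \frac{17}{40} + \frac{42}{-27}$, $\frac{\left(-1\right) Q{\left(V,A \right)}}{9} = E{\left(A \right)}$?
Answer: $- \frac{6315169}{639187200} \approx -0.00988$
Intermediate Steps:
$Q{\left(V,A \right)} = 63$ ($Q{\left(V,A \right)} = \left(-9\right) \left(-7\right) = 63$)
$x = - \frac{2513}{360}$ ($x = -5 + \left(- \frac{17}{40} + \frac{42}{-27}\right) = -5 + \left(\left(-17\right) \frac{1}{40} + 42 \left(- \frac{1}{27}\right)\right) = -5 - \frac{713}{360} = - \frac{2513}{360} \approx -6.9806$)
$\frac{I{\left(x \right)}}{Q{\left(41,30 \right)} - 4995} = \frac{\left(- \frac{2513}{360}\right)^{2}}{63 - 4995} = \frac{6315169}{129600 \left(-4932\right)} = \frac{6315169}{129600} \left(- \frac{1}{4932}\right) = - \frac{6315169}{639187200}$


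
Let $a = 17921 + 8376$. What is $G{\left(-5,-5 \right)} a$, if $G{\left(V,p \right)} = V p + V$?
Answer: $525940$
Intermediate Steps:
$G{\left(V,p \right)} = V + V p$
$a = 26297$
$G{\left(-5,-5 \right)} a = - 5 \left(1 - 5\right) 26297 = \left(-5\right) \left(-4\right) 26297 = 20 \cdot 26297 = 525940$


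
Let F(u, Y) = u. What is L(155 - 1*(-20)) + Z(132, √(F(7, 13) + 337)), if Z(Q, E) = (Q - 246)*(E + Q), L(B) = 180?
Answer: -14868 - 228*√86 ≈ -16982.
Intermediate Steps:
Z(Q, E) = (-246 + Q)*(E + Q)
L(155 - 1*(-20)) + Z(132, √(F(7, 13) + 337)) = 180 + (132² - 246*√(7 + 337) - 246*132 + √(7 + 337)*132) = 180 + (17424 - 492*√86 - 32472 + √344*132) = 180 + (17424 - 492*√86 - 32472 + (2*√86)*132) = 180 + (17424 - 492*√86 - 32472 + 264*√86) = 180 + (-15048 - 228*√86) = -14868 - 228*√86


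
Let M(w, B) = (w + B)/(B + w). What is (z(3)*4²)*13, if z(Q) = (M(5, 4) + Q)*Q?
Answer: 2496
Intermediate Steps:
M(w, B) = 1 (M(w, B) = (B + w)/(B + w) = 1)
z(Q) = Q*(1 + Q) (z(Q) = (1 + Q)*Q = Q*(1 + Q))
(z(3)*4²)*13 = ((3*(1 + 3))*4²)*13 = ((3*4)*16)*13 = (12*16)*13 = 192*13 = 2496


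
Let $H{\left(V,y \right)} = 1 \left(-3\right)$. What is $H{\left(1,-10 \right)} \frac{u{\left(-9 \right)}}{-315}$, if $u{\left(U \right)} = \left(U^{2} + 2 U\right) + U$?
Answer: $\frac{18}{35} \approx 0.51429$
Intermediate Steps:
$u{\left(U \right)} = U^{2} + 3 U$
$H{\left(V,y \right)} = -3$
$H{\left(1,-10 \right)} \frac{u{\left(-9 \right)}}{-315} = - 3 \frac{\left(-9\right) \left(3 - 9\right)}{-315} = - 3 \left(-9\right) \left(-6\right) \left(- \frac{1}{315}\right) = - 3 \cdot 54 \left(- \frac{1}{315}\right) = \left(-3\right) \left(- \frac{6}{35}\right) = \frac{18}{35}$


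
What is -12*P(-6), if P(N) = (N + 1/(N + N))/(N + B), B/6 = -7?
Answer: -73/48 ≈ -1.5208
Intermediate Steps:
B = -42 (B = 6*(-7) = -42)
P(N) = (N + 1/(2*N))/(-42 + N) (P(N) = (N + 1/(N + N))/(N - 42) = (N + 1/(2*N))/(-42 + N))
-12*P(-6) = -12*(½ + (-6)²)/((-6)*(-42 - 6)) = -(-2)*(½ + 36)/(-48) = -(-2)*(-1)*73/(48*2) = -12*73/576 = -73/48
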